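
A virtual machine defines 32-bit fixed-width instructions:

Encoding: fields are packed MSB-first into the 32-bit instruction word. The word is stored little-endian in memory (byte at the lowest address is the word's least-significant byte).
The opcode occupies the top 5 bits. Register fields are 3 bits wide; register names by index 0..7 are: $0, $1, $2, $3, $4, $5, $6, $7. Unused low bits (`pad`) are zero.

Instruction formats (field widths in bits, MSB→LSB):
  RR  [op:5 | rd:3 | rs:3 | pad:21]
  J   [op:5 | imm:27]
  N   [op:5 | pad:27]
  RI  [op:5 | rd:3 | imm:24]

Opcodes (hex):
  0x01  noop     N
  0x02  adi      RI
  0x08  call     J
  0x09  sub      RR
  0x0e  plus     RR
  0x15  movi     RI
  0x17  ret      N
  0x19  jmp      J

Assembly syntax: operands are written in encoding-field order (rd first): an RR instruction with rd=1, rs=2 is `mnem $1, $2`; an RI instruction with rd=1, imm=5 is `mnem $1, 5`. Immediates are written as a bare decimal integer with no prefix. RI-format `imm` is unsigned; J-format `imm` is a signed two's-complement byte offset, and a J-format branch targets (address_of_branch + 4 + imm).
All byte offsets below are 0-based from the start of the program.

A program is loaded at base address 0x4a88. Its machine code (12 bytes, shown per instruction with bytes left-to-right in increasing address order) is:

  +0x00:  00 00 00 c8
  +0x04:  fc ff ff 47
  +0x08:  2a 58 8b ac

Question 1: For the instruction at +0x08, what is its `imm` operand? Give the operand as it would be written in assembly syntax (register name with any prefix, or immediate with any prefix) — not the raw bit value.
9132074

off 0x08: read 2a 58 8b ac as little → 0xac8b582a
  opcode bits[31:27]=0x15: movi/RI
  [26:24] rd=4 = $4
  [23:0] imm=9132074 = 9132074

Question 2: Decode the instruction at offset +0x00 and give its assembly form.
+0x00: 00 00 00 c8 ⇒ word 0xc8000000 (little)
  top 5b → 0x19 → jmp [J]
  imm@[26:0]=0x0 ⇒ 0

jmp 0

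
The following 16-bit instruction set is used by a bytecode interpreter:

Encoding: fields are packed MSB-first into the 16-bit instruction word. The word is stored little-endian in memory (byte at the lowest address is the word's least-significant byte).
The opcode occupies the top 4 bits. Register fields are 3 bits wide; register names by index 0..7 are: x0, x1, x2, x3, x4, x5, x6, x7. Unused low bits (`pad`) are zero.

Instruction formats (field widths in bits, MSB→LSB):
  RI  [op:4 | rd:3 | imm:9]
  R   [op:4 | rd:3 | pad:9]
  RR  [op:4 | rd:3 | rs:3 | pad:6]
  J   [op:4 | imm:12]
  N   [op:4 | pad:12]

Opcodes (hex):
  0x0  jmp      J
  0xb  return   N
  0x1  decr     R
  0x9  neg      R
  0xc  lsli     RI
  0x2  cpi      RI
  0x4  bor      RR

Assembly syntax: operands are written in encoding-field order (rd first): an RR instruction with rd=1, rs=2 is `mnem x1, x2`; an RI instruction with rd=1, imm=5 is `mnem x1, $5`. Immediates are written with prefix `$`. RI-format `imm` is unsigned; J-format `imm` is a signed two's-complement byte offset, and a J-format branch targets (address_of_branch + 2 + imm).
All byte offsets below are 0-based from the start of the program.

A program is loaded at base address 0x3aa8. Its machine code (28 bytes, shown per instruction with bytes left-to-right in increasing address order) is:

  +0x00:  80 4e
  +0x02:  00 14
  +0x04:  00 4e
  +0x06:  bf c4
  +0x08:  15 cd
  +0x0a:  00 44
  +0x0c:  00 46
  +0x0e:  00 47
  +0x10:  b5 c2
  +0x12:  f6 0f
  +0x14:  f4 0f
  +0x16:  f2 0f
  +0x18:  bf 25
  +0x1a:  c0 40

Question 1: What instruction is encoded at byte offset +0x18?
+0x18: bf 25 ⇒ word 0x25bf (little)
  opcode bits[15:12]=0x2: cpi/RI
  rd: (w>>9)&0x7=0x2 → x2
  imm: (w>>0)&0x1ff=0x1bf → $447

cpi x2, $447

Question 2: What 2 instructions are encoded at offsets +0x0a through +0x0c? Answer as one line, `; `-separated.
bor x2, x0; bor x3, x0

@+0a  little-endian(00 44) = 0x4400
  top 4b → 0x4 → bor [RR]
  rd@[11:9]=0x2 ⇒ x2
  rs@[8:6]=0x0 ⇒ x0
@+0c  little-endian(00 46) = 0x4600
  top 4b → 0x4 → bor [RR]
  rd@[11:9]=0x3 ⇒ x3
  rs@[8:6]=0x0 ⇒ x0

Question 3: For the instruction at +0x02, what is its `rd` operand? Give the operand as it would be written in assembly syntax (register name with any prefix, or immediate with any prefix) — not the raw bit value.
off 0x02: read 00 14 as little → 0x1400
  opcode bits[15:12]=0x1: decr/R
  rd: (w>>9)&0x7=0x2 → x2

x2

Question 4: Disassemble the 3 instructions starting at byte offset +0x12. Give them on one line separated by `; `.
@+12  little-endian(f6 0f) = 0x0ff6
  opcode bits[15:12]=0x0: jmp/J
  [11:0] imm=4086 (s12→-10) = $-10
@+14  little-endian(f4 0f) = 0x0ff4
  opcode bits[15:12]=0x0: jmp/J
  [11:0] imm=4084 (s12→-12) = $-12
@+16  little-endian(f2 0f) = 0x0ff2
  opcode bits[15:12]=0x0: jmp/J
  [11:0] imm=4082 (s12→-14) = $-14

jmp $-10; jmp $-12; jmp $-14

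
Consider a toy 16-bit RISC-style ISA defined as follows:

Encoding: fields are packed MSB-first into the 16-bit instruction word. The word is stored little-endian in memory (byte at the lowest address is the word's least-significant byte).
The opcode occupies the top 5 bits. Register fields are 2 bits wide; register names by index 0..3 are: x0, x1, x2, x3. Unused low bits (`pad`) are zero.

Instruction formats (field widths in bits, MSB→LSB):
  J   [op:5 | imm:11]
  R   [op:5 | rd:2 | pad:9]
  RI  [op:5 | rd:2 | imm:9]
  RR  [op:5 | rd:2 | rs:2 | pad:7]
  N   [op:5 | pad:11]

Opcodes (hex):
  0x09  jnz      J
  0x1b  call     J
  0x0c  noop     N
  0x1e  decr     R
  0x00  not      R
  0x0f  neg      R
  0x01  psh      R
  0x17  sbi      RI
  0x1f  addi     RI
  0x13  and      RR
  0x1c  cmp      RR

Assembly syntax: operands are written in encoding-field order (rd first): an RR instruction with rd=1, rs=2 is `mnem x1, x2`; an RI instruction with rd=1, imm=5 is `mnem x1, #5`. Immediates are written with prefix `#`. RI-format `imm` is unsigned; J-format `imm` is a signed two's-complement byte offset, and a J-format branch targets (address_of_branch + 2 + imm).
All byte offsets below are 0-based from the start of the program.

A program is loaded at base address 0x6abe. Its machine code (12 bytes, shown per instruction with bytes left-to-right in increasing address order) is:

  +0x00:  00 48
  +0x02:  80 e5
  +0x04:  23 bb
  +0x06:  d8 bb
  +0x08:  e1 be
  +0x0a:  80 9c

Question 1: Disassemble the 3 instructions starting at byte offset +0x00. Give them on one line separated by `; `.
jnz #0; cmp x2, x3; sbi x1, #291

+0x00: 00 48 ⇒ word 0x4800 (little)
  opcode bits[15:11]=0x9: jnz/J
  imm@[10:0]=0x0 ⇒ #0
+0x02: 80 e5 ⇒ word 0xe580 (little)
  opcode bits[15:11]=0x1c: cmp/RR
  rd@[10:9]=0x2 ⇒ x2
  rs@[8:7]=0x3 ⇒ x3
+0x04: 23 bb ⇒ word 0xbb23 (little)
  opcode bits[15:11]=0x17: sbi/RI
  rd@[10:9]=0x1 ⇒ x1
  imm@[8:0]=0x123 ⇒ #291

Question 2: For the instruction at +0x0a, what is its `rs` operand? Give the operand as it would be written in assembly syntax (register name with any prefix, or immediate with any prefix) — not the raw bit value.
x1

@+0a  little-endian(80 9c) = 0x9c80
  top 5b → 0x13 → and [RR]
  rd@[10:9]=0x2 ⇒ x2
  rs@[8:7]=0x1 ⇒ x1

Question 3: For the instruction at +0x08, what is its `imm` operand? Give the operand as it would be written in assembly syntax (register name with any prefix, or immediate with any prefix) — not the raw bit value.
#225

off 0x08: read e1 be as little → 0xbee1
  op=0xbee1>>11=0x17 ⇒ sbi (RI)
  rd@[10:9]=0x3 ⇒ x3
  imm@[8:0]=0xe1 ⇒ #225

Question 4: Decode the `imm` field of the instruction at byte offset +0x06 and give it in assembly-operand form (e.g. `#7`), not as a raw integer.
[06] d8 bb → 0xbbd8
  op=0xbbd8>>11=0x17 ⇒ sbi (RI)
  rd@[10:9]=0x1 ⇒ x1
  imm@[8:0]=0x1d8 ⇒ #472

#472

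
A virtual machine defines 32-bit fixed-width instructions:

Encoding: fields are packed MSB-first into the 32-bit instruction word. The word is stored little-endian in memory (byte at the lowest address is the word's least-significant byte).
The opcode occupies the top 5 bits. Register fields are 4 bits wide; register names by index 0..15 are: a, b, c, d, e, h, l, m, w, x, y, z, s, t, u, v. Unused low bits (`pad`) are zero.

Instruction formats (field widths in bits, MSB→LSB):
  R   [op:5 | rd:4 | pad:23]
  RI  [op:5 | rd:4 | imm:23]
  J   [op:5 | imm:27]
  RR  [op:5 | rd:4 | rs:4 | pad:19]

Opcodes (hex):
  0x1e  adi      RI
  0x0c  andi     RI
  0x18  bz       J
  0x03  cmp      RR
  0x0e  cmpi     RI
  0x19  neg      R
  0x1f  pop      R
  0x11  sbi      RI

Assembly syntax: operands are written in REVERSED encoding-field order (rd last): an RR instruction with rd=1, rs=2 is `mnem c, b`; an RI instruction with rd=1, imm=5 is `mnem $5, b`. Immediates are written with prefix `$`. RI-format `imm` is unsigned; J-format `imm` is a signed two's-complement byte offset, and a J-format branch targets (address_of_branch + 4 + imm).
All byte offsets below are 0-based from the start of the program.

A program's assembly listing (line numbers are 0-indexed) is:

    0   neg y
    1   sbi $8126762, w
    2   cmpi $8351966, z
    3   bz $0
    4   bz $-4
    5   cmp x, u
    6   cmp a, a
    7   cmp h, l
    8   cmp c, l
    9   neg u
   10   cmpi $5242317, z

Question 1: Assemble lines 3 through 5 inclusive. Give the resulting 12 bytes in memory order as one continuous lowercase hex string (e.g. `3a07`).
3. bz fields op=0x18:5|imm=0:27 → word c0000000h → 00 00 00 c0
4. bz fields op=0x18:5|imm=-4:27 → word c7fffffch → fc ff ff c7
5. cmp fields op=0x3:5|rd=14:4|rs=9:4|pad=0:19 → word 1f480000h → 00 00 48 1f

000000c0fcffffc70000481f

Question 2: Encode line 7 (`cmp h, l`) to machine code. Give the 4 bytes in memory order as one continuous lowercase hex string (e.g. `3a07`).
0000281b

7. cmp fields op=0x3:5|rd=6:4|rs=5:4|pad=0:19 → word 1b280000h → 00 00 28 1b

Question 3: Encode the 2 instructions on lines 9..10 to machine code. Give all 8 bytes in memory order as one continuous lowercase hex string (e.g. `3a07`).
L9: neg op=0x19:5|rd=14:4|pad=0:23 ⇒ 0xcf000000 ⇒ little 00 00 00 cf
L10: cmpi op=0xe:5|rd=11:4|imm=5242317:23 ⇒ 0x75cffdcd ⇒ little cd fd cf 75

000000cfcdfdcf75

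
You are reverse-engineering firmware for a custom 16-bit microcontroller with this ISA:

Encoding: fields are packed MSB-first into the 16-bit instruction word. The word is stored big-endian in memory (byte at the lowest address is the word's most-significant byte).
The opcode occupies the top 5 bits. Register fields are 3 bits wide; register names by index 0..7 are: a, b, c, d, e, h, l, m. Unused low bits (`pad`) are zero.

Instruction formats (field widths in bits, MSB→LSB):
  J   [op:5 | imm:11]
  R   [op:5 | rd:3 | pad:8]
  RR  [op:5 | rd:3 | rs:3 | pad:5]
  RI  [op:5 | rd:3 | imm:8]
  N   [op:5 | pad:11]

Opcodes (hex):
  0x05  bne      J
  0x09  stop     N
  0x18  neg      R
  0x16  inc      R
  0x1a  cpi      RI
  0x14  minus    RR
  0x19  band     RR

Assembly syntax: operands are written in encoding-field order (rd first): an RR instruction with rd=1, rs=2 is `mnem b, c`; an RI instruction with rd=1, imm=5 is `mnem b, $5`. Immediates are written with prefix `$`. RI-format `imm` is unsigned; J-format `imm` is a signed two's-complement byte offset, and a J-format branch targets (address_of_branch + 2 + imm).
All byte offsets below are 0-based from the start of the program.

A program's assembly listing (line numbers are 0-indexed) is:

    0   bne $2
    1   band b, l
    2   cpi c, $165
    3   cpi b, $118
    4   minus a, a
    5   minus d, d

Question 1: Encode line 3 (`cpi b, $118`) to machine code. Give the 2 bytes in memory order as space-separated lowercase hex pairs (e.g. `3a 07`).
d1 76

L3: cpi op=0x1a:5|rd=1:3|imm=118:8 ⇒ 0xd176 ⇒ big d1 76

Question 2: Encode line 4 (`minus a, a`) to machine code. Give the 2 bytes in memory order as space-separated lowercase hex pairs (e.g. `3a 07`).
line 4 (minus): pack op=0x14:5|rd=0:3|rs=0:3|pad=0:5 = 0xa000; big→ a0 00

a0 00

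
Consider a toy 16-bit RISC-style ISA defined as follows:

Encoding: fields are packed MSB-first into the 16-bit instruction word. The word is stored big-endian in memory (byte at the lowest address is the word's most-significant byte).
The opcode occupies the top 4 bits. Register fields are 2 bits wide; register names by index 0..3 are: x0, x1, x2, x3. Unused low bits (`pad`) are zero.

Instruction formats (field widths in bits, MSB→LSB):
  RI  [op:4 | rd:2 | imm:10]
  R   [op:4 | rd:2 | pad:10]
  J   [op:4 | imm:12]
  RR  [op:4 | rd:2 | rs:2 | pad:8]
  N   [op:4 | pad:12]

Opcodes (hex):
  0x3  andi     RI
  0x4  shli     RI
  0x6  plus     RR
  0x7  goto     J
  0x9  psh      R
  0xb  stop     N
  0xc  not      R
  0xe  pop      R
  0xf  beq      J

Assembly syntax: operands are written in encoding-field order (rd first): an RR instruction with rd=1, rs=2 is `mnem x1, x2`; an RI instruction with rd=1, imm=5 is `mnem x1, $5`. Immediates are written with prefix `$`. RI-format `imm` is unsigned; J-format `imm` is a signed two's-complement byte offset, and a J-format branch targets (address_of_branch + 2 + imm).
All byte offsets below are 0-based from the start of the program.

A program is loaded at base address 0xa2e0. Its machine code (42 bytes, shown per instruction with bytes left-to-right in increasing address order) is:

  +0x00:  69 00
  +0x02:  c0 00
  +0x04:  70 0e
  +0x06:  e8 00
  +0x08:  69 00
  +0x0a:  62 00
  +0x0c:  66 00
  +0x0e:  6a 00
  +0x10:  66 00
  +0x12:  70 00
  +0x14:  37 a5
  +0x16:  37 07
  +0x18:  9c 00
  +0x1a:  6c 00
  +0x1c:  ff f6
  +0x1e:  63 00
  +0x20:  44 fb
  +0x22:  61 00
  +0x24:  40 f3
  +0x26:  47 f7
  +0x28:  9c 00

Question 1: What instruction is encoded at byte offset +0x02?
[02] c0 00 → 0xc000
  top 4b → 0xc → not [R]
  rd@[11:10]=0x0 ⇒ x0

not x0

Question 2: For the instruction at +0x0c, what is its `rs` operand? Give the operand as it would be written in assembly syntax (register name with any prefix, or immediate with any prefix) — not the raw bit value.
x2

[0c] 66 00 → 0x6600
  top 4b → 0x6 → plus [RR]
  rd@[11:10]=0x1 ⇒ x1
  rs@[9:8]=0x2 ⇒ x2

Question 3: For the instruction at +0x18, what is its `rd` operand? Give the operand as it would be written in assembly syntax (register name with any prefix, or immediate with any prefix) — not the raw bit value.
off 0x18: read 9c 00 as big → 0x9c00
  opcode bits[15:12]=0x9: psh/R
  [11:10] rd=3 = x3

x3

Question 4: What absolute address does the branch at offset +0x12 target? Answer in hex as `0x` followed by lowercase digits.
@+12  big-endian(70 00) = 0x7000
  top 4b → 0x7 → goto [J]
  imm@[11:0]=0x0 ⇒ $0
  target = base 0xa2e0 + off 0x12 + 2 + imm 0 = 0xa2f4

0xa2f4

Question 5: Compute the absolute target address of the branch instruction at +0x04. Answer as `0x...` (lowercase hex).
[04] 70 0e → 0x700e
  opcode bits[15:12]=0x7: goto/J
  imm@[11:0]=0xe ⇒ $14
  target = base 0xa2e0 + off 0x04 + 2 + imm 14 = 0xa2f4

0xa2f4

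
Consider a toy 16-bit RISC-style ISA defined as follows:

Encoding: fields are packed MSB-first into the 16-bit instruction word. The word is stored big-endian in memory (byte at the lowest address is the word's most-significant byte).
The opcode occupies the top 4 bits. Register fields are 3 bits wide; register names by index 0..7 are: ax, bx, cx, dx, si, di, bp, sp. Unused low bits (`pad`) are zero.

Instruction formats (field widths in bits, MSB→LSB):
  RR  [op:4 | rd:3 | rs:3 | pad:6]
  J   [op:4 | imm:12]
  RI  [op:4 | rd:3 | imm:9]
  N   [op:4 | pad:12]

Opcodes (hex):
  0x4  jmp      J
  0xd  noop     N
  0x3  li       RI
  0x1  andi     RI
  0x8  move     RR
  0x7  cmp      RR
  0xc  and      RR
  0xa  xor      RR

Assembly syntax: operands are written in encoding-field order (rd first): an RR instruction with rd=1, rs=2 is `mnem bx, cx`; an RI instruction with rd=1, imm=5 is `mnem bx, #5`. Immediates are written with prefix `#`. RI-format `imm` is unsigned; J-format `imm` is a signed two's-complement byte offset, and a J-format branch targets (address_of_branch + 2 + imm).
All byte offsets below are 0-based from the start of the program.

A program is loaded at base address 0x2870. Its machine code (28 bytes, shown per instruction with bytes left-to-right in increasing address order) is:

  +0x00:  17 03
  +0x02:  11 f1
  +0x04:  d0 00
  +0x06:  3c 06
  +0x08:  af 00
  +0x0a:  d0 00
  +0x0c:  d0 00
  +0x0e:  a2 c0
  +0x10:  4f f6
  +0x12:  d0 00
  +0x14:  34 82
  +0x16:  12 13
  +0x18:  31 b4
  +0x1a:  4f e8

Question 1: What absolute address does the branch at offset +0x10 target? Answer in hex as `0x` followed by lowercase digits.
@+10  big-endian(4f f6) = 0x4ff6
  top 4b → 0x4 → jmp [J]
  imm@[11:0]=0xff6 (s12→-10) ⇒ #-10
  target = base 0x2870 + off 0x10 + 2 + imm -10 = 0x2878

0x2878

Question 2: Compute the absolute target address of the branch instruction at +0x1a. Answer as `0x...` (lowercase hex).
+0x1a: 4f e8 ⇒ word 0x4fe8 (big)
  opcode bits[15:12]=0x4: jmp/J
  [11:0] imm=4072 (s12→-24) = #-24
  target = base 0x2870 + off 0x1a + 2 + imm -24 = 0x2874

0x2874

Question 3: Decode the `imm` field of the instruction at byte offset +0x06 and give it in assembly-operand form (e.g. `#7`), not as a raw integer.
#6

off 0x06: read 3c 06 as big → 0x3c06
  opcode bits[15:12]=0x3: li/RI
  rd: (w>>9)&0x7=0x6 → bp
  imm: (w>>0)&0x1ff=0x6 → #6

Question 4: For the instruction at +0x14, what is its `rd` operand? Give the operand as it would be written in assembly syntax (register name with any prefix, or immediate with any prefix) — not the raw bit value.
off 0x14: read 34 82 as big → 0x3482
  op=0x3482>>12=0x3 ⇒ li (RI)
  [11:9] rd=2 = cx
  [8:0] imm=130 = #130

cx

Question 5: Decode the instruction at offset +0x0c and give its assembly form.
noop

@+0c  big-endian(d0 00) = 0xd000
  top 4b → 0xd → noop [N]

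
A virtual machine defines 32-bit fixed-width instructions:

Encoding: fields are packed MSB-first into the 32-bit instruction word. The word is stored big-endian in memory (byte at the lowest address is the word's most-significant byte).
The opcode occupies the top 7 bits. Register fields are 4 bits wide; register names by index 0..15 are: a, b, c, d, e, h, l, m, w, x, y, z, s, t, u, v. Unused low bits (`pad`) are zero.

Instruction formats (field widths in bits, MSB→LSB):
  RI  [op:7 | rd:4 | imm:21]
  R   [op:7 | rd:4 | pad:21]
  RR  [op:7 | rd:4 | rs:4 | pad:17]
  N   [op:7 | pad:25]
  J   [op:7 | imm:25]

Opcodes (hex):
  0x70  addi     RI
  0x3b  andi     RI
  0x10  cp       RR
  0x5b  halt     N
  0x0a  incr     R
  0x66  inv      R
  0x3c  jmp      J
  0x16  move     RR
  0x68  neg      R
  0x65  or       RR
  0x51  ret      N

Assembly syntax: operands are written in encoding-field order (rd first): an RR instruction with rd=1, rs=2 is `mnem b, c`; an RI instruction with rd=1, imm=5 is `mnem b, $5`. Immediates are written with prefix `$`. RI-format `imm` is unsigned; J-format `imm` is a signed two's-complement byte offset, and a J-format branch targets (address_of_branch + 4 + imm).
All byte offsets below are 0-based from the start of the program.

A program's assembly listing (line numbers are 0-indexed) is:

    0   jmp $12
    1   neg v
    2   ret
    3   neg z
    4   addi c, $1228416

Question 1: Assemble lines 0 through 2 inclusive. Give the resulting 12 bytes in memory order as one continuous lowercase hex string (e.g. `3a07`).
7800000cd1e00000a2000000

line 0 (jmp): pack op=0x3c:7|imm=12:25 = 0x7800000c; big→ 78 00 00 0c
line 1 (neg): pack op=0x68:7|rd=15:4|pad=0:21 = 0xd1e00000; big→ d1 e0 00 00
line 2 (ret): pack op=0x51:7|pad=0:25 = 0xa2000000; big→ a2 00 00 00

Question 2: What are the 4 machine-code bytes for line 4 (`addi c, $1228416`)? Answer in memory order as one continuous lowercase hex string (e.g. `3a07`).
line 4 (addi): pack op=0x70:7|rd=2:4|imm=1228416:21 = 0xe052be80; big→ e0 52 be 80

e052be80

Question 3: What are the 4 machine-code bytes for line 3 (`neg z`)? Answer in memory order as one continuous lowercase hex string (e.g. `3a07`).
d1600000

L3: neg op=0x68:7|rd=11:4|pad=0:21 ⇒ 0xd1600000 ⇒ big d1 60 00 00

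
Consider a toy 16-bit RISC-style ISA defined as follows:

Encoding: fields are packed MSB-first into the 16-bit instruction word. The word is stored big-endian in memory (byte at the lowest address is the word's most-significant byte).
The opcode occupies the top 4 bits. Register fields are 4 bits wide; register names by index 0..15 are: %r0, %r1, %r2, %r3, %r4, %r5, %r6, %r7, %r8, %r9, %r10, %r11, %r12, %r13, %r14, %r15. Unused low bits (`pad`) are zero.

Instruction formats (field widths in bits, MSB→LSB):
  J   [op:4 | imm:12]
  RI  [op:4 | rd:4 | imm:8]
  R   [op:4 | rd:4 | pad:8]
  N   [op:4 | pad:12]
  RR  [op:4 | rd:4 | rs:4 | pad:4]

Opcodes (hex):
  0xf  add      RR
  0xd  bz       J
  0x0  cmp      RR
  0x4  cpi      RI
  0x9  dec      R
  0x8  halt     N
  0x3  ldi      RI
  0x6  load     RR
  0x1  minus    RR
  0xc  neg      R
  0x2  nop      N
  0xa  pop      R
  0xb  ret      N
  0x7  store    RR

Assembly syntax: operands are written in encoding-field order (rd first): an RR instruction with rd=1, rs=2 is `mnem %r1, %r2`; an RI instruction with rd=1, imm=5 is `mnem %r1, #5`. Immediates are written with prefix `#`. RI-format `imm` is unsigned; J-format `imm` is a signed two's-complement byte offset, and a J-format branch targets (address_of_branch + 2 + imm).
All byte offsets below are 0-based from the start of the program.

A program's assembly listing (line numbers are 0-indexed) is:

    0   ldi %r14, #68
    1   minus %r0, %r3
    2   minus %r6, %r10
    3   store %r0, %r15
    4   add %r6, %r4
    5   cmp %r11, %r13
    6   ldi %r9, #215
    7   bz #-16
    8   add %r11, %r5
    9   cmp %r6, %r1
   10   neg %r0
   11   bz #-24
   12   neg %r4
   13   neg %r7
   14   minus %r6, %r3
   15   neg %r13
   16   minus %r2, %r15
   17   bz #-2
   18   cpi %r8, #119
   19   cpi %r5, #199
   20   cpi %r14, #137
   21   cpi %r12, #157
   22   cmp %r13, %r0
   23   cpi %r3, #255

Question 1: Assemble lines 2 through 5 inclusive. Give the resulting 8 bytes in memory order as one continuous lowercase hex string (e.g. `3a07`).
line 2 (minus): pack op=0x1:4|rd=6:4|rs=10:4|pad=0:4 = 0x16a0; big→ 16 a0
line 3 (store): pack op=0x7:4|rd=0:4|rs=15:4|pad=0:4 = 0x70f0; big→ 70 f0
line 4 (add): pack op=0xf:4|rd=6:4|rs=4:4|pad=0:4 = 0xf640; big→ f6 40
line 5 (cmp): pack op=0x0:4|rd=11:4|rs=13:4|pad=0:4 = 0x0bd0; big→ 0b d0

16a070f0f6400bd0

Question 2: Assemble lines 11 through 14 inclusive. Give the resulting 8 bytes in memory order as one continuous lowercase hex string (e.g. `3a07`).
11. bz fields op=0xd:4|imm=-24:12 → word dfe8h → df e8
12. neg fields op=0xc:4|rd=4:4|pad=0:8 → word c400h → c4 00
13. neg fields op=0xc:4|rd=7:4|pad=0:8 → word c700h → c7 00
14. minus fields op=0x1:4|rd=6:4|rs=3:4|pad=0:4 → word 1630h → 16 30

dfe8c400c7001630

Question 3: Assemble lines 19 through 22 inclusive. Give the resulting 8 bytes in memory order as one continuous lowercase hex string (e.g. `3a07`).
45c74e894c9d0d00

L19: cpi op=0x4:4|rd=5:4|imm=199:8 ⇒ 0x45c7 ⇒ big 45 c7
L20: cpi op=0x4:4|rd=14:4|imm=137:8 ⇒ 0x4e89 ⇒ big 4e 89
L21: cpi op=0x4:4|rd=12:4|imm=157:8 ⇒ 0x4c9d ⇒ big 4c 9d
L22: cmp op=0x0:4|rd=13:4|rs=0:4|pad=0:4 ⇒ 0x0d00 ⇒ big 0d 00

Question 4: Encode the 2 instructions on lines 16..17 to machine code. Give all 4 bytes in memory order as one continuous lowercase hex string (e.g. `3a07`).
line 16 (minus): pack op=0x1:4|rd=2:4|rs=15:4|pad=0:4 = 0x12f0; big→ 12 f0
line 17 (bz): pack op=0xd:4|imm=-2:12 = 0xdffe; big→ df fe

12f0dffe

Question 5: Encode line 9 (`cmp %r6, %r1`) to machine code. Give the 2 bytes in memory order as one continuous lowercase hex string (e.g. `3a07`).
0610

line 9 (cmp): pack op=0x0:4|rd=6:4|rs=1:4|pad=0:4 = 0x0610; big→ 06 10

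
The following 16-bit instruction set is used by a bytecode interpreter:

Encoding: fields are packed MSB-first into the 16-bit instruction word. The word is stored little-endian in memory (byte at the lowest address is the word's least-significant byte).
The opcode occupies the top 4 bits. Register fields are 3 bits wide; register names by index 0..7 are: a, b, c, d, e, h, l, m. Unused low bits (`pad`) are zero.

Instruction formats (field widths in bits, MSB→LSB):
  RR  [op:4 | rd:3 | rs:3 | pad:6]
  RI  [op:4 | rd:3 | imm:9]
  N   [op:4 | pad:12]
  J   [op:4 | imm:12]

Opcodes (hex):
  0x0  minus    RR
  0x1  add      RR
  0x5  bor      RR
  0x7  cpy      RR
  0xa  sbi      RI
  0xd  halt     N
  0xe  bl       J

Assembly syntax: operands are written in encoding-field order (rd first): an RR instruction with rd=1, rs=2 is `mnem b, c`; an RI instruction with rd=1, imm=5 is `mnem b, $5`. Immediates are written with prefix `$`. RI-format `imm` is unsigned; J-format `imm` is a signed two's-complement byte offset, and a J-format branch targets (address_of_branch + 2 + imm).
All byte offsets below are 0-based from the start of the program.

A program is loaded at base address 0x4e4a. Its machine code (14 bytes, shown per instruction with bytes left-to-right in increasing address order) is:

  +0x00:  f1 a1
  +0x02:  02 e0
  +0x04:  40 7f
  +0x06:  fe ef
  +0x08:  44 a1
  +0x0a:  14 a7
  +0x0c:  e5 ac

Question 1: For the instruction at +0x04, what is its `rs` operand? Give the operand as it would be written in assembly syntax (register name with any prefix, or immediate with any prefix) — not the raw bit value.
[04] 40 7f → 0x7f40
  op=0x7f40>>12=0x7 ⇒ cpy (RR)
  [11:9] rd=7 = m
  [8:6] rs=5 = h

h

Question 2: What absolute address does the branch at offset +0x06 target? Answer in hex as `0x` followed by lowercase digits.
0x4e50

+0x06: fe ef ⇒ word 0xeffe (little)
  top 4b → 0xe → bl [J]
  imm: (w>>0)&0xfff=0xffe (s12→-2) → $-2
  target = base 0x4e4a + off 0x06 + 2 + imm -2 = 0x4e50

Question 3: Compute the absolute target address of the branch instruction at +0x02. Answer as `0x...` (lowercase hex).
off 0x02: read 02 e0 as little → 0xe002
  top 4b → 0xe → bl [J]
  [11:0] imm=2 = $2
  target = base 0x4e4a + off 0x02 + 2 + imm 2 = 0x4e50

0x4e50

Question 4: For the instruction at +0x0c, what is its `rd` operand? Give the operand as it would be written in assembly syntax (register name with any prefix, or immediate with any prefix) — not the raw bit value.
l

[0c] e5 ac → 0xace5
  op=0xace5>>12=0xa ⇒ sbi (RI)
  rd@[11:9]=0x6 ⇒ l
  imm@[8:0]=0xe5 ⇒ $229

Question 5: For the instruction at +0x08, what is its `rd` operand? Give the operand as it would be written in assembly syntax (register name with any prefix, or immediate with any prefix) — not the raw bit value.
@+08  little-endian(44 a1) = 0xa144
  top 4b → 0xa → sbi [RI]
  rd: (w>>9)&0x7=0x0 → a
  imm: (w>>0)&0x1ff=0x144 → $324

a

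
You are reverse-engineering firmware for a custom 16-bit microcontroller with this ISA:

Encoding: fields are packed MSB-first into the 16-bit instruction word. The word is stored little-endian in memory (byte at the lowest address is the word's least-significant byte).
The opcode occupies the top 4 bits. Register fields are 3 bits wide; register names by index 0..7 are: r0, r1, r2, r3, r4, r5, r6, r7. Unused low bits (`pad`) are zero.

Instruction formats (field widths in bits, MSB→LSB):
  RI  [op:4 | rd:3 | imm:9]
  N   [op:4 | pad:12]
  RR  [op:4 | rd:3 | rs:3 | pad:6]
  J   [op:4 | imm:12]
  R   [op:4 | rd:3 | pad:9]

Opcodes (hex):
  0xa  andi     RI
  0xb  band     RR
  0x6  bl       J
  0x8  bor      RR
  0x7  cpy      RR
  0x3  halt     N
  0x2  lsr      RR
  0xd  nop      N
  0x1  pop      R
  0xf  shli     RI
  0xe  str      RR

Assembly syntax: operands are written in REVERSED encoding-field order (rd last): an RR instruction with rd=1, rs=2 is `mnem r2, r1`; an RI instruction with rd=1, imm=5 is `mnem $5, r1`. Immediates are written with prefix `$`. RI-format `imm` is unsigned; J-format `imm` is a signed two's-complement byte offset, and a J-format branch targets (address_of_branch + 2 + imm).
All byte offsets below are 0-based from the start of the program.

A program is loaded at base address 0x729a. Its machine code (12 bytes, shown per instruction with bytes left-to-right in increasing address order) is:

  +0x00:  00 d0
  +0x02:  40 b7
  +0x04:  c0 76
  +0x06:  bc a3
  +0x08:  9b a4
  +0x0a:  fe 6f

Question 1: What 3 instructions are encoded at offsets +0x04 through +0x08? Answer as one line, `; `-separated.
cpy r3, r3; andi $444, r1; andi $155, r2

off 0x04: read c0 76 as little → 0x76c0
  op=0x76c0>>12=0x7 ⇒ cpy (RR)
  rd: (w>>9)&0x7=0x3 → r3
  rs: (w>>6)&0x7=0x3 → r3
off 0x06: read bc a3 as little → 0xa3bc
  op=0xa3bc>>12=0xa ⇒ andi (RI)
  rd: (w>>9)&0x7=0x1 → r1
  imm: (w>>0)&0x1ff=0x1bc → $444
off 0x08: read 9b a4 as little → 0xa49b
  op=0xa49b>>12=0xa ⇒ andi (RI)
  rd: (w>>9)&0x7=0x2 → r2
  imm: (w>>0)&0x1ff=0x9b → $155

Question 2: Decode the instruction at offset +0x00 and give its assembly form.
off 0x00: read 00 d0 as little → 0xd000
  op=0xd000>>12=0xd ⇒ nop (N)

nop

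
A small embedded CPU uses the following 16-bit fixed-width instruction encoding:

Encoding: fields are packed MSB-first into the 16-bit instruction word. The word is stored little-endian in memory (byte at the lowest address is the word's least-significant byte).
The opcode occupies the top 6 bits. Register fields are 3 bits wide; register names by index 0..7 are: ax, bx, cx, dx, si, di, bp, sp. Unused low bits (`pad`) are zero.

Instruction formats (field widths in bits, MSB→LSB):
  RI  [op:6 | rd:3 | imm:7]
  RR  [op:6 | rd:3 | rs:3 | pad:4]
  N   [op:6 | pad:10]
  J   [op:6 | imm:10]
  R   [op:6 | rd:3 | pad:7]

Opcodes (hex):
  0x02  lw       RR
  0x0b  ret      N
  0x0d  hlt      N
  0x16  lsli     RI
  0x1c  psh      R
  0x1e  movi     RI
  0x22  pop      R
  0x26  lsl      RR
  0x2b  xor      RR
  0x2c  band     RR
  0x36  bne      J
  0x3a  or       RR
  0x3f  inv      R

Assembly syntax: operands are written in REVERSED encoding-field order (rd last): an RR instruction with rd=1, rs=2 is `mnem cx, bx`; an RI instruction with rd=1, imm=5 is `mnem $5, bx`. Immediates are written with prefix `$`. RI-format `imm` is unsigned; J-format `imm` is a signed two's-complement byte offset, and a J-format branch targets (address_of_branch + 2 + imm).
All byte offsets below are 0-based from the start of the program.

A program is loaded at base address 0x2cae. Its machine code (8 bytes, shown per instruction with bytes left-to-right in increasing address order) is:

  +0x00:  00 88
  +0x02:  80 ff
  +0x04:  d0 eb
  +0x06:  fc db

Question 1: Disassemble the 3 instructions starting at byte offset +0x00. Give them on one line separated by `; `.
pop ax; inv sp; or di, sp

[00] 00 88 → 0x8800
  top 6b → 0x22 → pop [R]
  rd: (w>>7)&0x7=0x0 → ax
[02] 80 ff → 0xff80
  top 6b → 0x3f → inv [R]
  rd: (w>>7)&0x7=0x7 → sp
[04] d0 eb → 0xebd0
  top 6b → 0x3a → or [RR]
  rd: (w>>7)&0x7=0x7 → sp
  rs: (w>>4)&0x7=0x5 → di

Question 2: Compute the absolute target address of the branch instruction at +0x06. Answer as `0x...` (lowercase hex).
0x2cb2

+0x06: fc db ⇒ word 0xdbfc (little)
  op=0xdbfc>>10=0x36 ⇒ bne (J)
  [9:0] imm=1020 (s10→-4) = $-4
  target = base 0x2cae + off 0x06 + 2 + imm -4 = 0x2cb2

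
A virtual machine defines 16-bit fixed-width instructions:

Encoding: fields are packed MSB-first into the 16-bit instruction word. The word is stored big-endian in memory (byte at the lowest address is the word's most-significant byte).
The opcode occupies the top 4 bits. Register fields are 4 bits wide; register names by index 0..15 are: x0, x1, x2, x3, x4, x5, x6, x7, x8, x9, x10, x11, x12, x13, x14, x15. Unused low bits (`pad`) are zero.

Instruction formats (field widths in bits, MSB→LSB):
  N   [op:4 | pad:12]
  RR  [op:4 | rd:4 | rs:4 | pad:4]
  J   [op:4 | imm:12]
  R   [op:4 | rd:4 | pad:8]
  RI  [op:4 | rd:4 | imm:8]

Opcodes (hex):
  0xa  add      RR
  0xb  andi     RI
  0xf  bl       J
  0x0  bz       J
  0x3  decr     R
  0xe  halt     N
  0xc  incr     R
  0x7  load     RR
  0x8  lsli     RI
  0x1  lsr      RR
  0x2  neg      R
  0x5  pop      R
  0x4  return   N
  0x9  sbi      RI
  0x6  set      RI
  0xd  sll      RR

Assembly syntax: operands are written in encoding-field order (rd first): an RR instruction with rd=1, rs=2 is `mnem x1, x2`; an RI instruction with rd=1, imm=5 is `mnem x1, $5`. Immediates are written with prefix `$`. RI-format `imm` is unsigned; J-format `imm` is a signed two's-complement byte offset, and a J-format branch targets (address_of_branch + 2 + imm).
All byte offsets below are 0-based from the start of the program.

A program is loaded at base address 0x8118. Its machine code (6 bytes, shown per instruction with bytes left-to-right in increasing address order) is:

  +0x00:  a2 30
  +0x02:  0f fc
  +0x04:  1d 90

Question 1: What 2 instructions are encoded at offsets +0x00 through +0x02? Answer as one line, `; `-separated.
add x2, x3; bz $-4

off 0x00: read a2 30 as big → 0xa230
  op=0xa230>>12=0xa ⇒ add (RR)
  [11:8] rd=2 = x2
  [7:4] rs=3 = x3
off 0x02: read 0f fc as big → 0x0ffc
  op=0x0ffc>>12=0x0 ⇒ bz (J)
  [11:0] imm=4092 (s12→-4) = $-4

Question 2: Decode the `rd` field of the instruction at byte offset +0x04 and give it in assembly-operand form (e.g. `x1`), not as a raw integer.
+0x04: 1d 90 ⇒ word 0x1d90 (big)
  opcode bits[15:12]=0x1: lsr/RR
  [11:8] rd=13 = x13
  [7:4] rs=9 = x9

x13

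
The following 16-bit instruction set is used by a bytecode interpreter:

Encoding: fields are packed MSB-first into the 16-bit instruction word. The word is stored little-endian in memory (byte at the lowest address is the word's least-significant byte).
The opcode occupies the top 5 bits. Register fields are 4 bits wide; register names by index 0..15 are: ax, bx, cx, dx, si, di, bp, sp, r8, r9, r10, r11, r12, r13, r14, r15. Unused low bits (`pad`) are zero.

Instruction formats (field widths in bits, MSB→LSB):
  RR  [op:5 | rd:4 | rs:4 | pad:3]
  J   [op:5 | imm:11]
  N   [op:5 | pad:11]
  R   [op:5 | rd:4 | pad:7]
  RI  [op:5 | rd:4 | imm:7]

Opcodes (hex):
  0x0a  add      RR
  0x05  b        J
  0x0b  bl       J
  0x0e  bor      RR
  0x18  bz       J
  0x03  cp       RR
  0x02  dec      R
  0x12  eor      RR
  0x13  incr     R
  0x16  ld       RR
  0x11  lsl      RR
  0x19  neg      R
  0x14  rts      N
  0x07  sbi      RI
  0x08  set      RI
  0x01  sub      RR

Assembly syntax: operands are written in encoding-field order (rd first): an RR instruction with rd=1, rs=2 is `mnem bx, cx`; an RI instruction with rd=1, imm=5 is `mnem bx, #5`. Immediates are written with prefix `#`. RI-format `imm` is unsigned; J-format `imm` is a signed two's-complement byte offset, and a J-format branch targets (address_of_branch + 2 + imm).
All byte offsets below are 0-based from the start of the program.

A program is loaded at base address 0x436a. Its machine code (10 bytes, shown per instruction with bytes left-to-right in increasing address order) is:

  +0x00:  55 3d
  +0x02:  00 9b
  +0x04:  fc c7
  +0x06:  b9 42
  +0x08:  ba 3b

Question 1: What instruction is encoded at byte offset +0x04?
@+04  little-endian(fc c7) = 0xc7fc
  top 5b → 0x18 → bz [J]
  imm: (w>>0)&0x7ff=0x7fc (s11→-4) → #-4

bz #-4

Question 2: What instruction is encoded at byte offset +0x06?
set di, #57

@+06  little-endian(b9 42) = 0x42b9
  top 5b → 0x8 → set [RI]
  rd: (w>>7)&0xf=0x5 → di
  imm: (w>>0)&0x7f=0x39 → #57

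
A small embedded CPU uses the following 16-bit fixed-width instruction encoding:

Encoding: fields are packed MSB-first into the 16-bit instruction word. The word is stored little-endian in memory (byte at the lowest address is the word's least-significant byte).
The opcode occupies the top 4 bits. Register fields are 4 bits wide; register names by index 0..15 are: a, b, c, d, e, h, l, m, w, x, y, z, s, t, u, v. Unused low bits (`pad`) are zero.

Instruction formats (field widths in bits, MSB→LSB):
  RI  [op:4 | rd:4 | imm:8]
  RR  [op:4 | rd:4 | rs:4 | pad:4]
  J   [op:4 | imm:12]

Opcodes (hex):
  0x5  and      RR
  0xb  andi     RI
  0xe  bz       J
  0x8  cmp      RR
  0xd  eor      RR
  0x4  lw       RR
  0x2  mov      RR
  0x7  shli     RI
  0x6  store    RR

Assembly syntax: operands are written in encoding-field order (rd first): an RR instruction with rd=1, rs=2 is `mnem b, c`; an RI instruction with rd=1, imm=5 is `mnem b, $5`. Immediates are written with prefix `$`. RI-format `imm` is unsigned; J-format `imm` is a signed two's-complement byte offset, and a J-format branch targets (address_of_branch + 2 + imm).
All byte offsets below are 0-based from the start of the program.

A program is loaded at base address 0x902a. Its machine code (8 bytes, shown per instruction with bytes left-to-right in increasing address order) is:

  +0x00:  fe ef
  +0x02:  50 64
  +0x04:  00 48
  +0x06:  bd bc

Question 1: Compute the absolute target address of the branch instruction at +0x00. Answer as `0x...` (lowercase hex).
0x902a

@+00  little-endian(fe ef) = 0xeffe
  op=0xeffe>>12=0xe ⇒ bz (J)
  imm: (w>>0)&0xfff=0xffe (s12→-2) → $-2
  target = base 0x902a + off 0x00 + 2 + imm -2 = 0x902a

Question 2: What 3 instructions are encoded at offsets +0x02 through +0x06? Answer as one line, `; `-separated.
@+02  little-endian(50 64) = 0x6450
  top 4b → 0x6 → store [RR]
  rd@[11:8]=0x4 ⇒ e
  rs@[7:4]=0x5 ⇒ h
@+04  little-endian(00 48) = 0x4800
  top 4b → 0x4 → lw [RR]
  rd@[11:8]=0x8 ⇒ w
  rs@[7:4]=0x0 ⇒ a
@+06  little-endian(bd bc) = 0xbcbd
  top 4b → 0xb → andi [RI]
  rd@[11:8]=0xc ⇒ s
  imm@[7:0]=0xbd ⇒ $189

store e, h; lw w, a; andi s, $189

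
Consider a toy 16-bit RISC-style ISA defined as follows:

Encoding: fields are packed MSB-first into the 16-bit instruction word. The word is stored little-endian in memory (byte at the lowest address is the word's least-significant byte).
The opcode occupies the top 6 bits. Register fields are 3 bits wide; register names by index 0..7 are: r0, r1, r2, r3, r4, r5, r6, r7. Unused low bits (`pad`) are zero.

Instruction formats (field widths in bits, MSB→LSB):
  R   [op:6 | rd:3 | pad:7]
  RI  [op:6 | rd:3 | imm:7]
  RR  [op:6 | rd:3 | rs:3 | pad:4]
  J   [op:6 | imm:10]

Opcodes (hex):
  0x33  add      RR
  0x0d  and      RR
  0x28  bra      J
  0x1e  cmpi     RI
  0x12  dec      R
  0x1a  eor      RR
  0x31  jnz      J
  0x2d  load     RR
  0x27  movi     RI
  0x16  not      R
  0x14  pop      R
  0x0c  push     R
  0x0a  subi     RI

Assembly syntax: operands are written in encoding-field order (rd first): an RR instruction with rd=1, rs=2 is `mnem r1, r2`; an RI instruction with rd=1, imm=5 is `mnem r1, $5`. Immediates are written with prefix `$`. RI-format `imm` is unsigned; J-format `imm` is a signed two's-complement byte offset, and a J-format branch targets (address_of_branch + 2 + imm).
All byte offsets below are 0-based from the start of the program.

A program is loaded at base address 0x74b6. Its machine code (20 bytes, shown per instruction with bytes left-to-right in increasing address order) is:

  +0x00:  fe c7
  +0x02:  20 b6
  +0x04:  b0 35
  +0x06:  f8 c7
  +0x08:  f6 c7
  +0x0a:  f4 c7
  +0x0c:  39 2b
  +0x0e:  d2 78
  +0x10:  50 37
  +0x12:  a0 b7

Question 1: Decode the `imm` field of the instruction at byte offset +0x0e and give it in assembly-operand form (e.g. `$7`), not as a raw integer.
off 0x0e: read d2 78 as little → 0x78d2
  top 6b → 0x1e → cmpi [RI]
  [9:7] rd=1 = r1
  [6:0] imm=82 = $82

$82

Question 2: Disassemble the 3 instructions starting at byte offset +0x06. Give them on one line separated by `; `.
jnz $-8; jnz $-10; jnz $-12

[06] f8 c7 → 0xc7f8
  opcode bits[15:10]=0x31: jnz/J
  imm: (w>>0)&0x3ff=0x3f8 (s10→-8) → $-8
[08] f6 c7 → 0xc7f6
  opcode bits[15:10]=0x31: jnz/J
  imm: (w>>0)&0x3ff=0x3f6 (s10→-10) → $-10
[0a] f4 c7 → 0xc7f4
  opcode bits[15:10]=0x31: jnz/J
  imm: (w>>0)&0x3ff=0x3f4 (s10→-12) → $-12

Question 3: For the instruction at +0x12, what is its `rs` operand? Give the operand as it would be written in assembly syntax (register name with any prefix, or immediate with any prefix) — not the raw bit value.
r2

off 0x12: read a0 b7 as little → 0xb7a0
  top 6b → 0x2d → load [RR]
  rd: (w>>7)&0x7=0x7 → r7
  rs: (w>>4)&0x7=0x2 → r2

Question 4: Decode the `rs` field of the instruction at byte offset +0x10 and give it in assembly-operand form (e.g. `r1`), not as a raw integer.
r5

[10] 50 37 → 0x3750
  opcode bits[15:10]=0xd: and/RR
  [9:7] rd=6 = r6
  [6:4] rs=5 = r5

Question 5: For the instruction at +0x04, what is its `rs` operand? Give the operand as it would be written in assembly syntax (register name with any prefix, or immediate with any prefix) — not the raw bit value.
+0x04: b0 35 ⇒ word 0x35b0 (little)
  op=0x35b0>>10=0xd ⇒ and (RR)
  rd: (w>>7)&0x7=0x3 → r3
  rs: (w>>4)&0x7=0x3 → r3

r3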